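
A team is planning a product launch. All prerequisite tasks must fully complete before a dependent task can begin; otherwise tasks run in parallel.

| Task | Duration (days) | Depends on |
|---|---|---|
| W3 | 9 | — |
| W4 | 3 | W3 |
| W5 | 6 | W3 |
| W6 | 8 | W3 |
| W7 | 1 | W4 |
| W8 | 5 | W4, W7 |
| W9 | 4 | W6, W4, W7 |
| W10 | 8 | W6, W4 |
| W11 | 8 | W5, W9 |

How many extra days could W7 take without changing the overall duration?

4

Critical path: W3→W6→W9→W11 = 9+8+4+8 = 29, so the finish is 29 days.
Longest path through W7: 25 days (earliest finish 13, latest finish 17).
Slack of W7 = 16 − 12 = 4 days.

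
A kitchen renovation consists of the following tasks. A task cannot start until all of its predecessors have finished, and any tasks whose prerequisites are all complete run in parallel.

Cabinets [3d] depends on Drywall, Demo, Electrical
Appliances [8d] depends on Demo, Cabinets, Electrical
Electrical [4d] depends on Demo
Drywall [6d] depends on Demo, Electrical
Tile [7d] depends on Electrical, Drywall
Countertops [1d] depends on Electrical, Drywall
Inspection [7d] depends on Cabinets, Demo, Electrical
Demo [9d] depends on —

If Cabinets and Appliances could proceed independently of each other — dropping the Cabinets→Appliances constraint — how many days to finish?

Original critical path: Demo→Electrical→Drywall→Cabinets→Appliances = 9+4+6+3+8 = 30 ⇒ 30 days.
Without Cabinets→Appliances, Appliances's earliest start moves from 22 to 13.
After: Demo→Electrical→Drywall→Cabinets→Inspection = 9+4+6+3+7 = 29 → 29 days.

29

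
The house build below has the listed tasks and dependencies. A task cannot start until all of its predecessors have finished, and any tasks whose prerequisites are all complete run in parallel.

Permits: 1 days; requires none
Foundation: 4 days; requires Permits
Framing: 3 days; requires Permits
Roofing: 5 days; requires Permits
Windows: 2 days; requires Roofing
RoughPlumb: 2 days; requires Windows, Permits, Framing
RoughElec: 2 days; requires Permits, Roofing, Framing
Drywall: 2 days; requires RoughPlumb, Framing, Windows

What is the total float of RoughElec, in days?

Critical path: Permits→Roofing→Windows→RoughPlumb→Drywall = 1+5+2+2+2 = 12, so the finish is 12 days.
RoughElec finishes as early as 8 and must finish by 12.
Float = 12 − 8 = 4.

4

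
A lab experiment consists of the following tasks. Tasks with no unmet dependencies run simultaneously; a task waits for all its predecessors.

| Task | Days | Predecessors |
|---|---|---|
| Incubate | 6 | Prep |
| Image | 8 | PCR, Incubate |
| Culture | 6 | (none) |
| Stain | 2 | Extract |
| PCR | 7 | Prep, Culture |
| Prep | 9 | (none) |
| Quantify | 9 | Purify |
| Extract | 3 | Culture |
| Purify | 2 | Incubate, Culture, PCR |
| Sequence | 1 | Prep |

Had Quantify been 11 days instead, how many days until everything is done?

The binding path is Prep→PCR→Purify→Quantify = 9+7+2+9 = 27; finish at 27 days.
Quantify is on the critical path; changing it to 11 makes that path 29 days.
The critical path is still Prep→PCR→Purify→Quantify; finish is now 29 days.

29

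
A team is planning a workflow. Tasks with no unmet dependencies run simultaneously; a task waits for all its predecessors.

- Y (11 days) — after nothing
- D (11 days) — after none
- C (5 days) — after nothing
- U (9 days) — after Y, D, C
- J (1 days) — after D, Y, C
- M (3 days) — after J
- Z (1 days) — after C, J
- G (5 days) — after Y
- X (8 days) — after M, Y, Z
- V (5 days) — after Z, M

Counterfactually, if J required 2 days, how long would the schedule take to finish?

As given, the longest chain is Y→J→M→X = 11+1+3+8 = 23, so the finish is 23 days.
Since J is critical, the +1 change carries straight to that chain (now 24 days).
That remains the longest chain; total 24 days.

24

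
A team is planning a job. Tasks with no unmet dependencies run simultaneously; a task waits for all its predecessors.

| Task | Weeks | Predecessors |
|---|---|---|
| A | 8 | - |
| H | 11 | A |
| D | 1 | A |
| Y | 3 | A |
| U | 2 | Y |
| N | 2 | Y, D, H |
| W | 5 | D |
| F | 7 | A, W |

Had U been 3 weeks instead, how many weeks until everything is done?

21

Actual critical path: A→H→N = 8+11+2 = 21 ⇒ 21 weeks.
U has 8 weeks of float (longest path through it is 13).
No other chain overtakes it, so the finish is 21 weeks.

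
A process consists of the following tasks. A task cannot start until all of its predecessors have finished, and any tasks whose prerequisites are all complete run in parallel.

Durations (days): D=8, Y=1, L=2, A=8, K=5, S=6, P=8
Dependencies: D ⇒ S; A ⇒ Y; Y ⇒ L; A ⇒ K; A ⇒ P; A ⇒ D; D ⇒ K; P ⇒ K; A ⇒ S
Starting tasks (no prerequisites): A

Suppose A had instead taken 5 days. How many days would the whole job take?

19

The binding path is A→D→S = 8+8+6 = 22; finish at 22 days.
A lies on that path, so at 5 days the path becomes 19 days.
The critical path is still A→D→S; finish is now 19 days.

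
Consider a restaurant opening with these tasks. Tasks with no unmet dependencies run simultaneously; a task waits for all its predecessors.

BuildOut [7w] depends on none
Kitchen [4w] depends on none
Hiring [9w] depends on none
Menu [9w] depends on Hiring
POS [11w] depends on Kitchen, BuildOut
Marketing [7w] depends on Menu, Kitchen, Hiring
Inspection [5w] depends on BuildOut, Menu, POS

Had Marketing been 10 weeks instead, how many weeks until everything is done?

28

The binding path is Hiring→Menu→Marketing = 9+9+7 = 25; finish at 25 weeks.
Marketing is on the critical path; changing it to 10 makes that path 28 weeks.
No other chain overtakes it, so the finish is 28 weeks.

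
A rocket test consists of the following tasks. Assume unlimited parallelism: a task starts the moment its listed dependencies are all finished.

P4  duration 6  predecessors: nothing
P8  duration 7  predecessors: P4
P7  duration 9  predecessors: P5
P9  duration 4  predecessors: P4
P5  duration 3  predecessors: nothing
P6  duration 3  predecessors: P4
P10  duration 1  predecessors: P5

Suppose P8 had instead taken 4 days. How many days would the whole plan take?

Actual critical path: P4→P8 = 6+7 = 13 ⇒ 13 days.
P8 is on the critical path; changing it to 4 makes that path 10 days.
New critical path: P5→P7 = 3+9 = 12 ⇒ 12 days.

12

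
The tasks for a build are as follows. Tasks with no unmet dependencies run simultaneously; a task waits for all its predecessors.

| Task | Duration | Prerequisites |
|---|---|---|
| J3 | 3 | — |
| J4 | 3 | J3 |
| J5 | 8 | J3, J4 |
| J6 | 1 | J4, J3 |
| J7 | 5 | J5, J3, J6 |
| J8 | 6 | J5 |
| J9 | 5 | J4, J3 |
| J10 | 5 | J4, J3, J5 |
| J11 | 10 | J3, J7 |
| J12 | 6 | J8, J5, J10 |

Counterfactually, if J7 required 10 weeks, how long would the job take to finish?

The binding path is J3→J4→J5→J7→J11 = 3+3+8+5+10 = 29; finish at 29 weeks.
Since J7 is critical, the +5 change carries straight to that chain (now 34 weeks).
The critical path is still J3→J4→J5→J7→J11; finish is now 34 weeks.

34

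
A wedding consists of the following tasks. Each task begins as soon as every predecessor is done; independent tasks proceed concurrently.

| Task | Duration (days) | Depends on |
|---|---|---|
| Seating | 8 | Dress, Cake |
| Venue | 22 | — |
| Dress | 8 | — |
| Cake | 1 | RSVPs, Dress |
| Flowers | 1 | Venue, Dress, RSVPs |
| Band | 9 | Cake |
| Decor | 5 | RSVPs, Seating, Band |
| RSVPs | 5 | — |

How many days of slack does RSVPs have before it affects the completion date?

The longest chain is Venue→Flowers = 22+1 = 23; overall finish 23 days.
RSVPs finishes as early as 5 and must finish by 8.
So RSVPs can slip 8 − 5 = 3 days.

3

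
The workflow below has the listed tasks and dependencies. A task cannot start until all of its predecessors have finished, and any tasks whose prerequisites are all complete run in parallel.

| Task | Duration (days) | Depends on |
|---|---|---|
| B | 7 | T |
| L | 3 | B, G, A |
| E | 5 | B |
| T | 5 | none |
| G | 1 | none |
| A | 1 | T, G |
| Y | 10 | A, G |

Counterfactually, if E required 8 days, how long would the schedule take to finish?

As given, the longest chain is T→B→E = 5+7+5 = 17, so the finish is 17 days.
E lies on that path, so at 8 days the path becomes 20 days.
The critical path is still T→B→E; finish is now 20 days.

20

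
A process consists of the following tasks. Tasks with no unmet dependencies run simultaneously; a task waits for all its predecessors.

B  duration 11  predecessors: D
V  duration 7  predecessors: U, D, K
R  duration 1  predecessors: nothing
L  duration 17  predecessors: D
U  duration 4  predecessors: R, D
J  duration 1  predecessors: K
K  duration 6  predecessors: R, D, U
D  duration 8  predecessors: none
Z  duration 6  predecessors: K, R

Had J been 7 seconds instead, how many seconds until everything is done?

25

Actual critical path: D→U→K→V = 8+4+6+7 = 25 ⇒ 25 seconds.
J is off the critical path — its longest chain is 19 seconds, giving 6 of slack.
Now D→U→K→J = 8+4+6+7 = 25 is longest, so the finish becomes 25 seconds.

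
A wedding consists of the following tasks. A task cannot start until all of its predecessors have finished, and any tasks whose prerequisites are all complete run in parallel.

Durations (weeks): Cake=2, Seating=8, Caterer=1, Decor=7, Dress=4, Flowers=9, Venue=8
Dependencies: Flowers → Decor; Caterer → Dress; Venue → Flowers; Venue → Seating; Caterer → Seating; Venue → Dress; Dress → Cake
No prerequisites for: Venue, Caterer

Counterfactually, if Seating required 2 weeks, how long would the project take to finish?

The binding path is Venue→Flowers→Decor = 8+9+7 = 24; finish at 24 weeks.
The longest path through Seating is only 16 weeks, so Seating has float 8.
That remains the longest chain; total 24 weeks.

24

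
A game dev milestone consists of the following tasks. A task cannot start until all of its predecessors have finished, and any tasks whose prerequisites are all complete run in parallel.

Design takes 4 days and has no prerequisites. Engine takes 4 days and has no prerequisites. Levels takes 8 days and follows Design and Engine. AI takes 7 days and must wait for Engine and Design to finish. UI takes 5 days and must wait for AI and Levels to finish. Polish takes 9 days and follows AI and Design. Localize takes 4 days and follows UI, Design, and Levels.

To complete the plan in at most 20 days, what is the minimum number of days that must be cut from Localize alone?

1

Current finish: 21 days; target: 20.
Localize is on every critical path, so each day cut from Localize cuts the finish by one (this holds down to a finish of 20).
Need 21 − 20 = 1 day off Localize → Localize becomes 3 days, finish becomes 20.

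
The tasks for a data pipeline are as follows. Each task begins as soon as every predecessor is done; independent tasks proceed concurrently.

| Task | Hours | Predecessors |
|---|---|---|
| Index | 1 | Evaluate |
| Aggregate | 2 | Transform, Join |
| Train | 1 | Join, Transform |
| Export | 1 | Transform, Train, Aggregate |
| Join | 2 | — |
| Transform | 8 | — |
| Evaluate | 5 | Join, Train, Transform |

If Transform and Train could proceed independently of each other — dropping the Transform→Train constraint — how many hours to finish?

14

Before: longest chain Transform→Train→Evaluate→Index = 8+1+5+1 = 15, finish 15.
Without Transform→Train, Train's earliest start moves from 8 to 2.
New critical path: Transform→Evaluate→Index = 8+5+1 = 14 ⇒ 14 hours.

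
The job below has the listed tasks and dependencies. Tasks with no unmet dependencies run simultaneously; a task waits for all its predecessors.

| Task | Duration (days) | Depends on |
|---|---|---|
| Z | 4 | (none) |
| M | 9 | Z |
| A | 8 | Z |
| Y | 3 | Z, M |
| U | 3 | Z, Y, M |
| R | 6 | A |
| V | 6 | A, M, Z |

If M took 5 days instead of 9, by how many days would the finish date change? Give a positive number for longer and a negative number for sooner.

As given, the longest chain is Z→M→Y→U = 4+9+3+3 = 19, so the finish is 19 days.
M is on the critical path; changing it to 5 makes that path 15 days.
The binding chain switches to Z→A→R = 4+8+6 = 18; finish 18 days.
Change in finish: 18 − 19 = -1 days.

-1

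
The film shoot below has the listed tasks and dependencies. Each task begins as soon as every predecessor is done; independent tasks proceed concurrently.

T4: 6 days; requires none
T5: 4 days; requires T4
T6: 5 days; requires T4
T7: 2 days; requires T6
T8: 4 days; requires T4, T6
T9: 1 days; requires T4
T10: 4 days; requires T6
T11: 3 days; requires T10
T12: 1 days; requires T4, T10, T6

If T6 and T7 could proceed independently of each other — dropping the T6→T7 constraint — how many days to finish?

18

With the dependency in place, T4→T6→T10→T11 = 6+5+4+3 = 18 sets the finish at 18 days.
Without T6→T7, T7's earliest start moves from 11 to 0.
After: T4→T6→T10→T11 = 6+5+4+3 = 18 → 18 days.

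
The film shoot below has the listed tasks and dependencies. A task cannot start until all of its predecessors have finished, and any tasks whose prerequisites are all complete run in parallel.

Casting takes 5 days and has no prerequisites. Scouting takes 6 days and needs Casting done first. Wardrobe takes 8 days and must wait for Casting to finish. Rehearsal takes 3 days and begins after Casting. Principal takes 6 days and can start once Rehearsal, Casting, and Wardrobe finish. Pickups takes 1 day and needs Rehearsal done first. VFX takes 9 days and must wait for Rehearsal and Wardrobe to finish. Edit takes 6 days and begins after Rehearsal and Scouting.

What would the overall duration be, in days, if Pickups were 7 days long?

Critical path before the change: Casting→Wardrobe→VFX = 5+8+9 = 22 giving 22 days.
Pickups is off the critical path — its longest chain is 9 days, giving 13 of slack.
That remains the longest chain; total 22 days.

22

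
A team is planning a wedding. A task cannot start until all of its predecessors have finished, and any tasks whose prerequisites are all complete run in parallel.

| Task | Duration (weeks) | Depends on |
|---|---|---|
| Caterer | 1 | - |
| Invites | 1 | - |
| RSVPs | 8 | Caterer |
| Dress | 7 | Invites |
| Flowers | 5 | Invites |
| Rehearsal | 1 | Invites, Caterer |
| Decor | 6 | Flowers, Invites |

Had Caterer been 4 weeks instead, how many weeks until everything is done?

Critical path before the change: Invites→Flowers→Decor = 1+5+6 = 12 giving 12 weeks.
Caterer is off the critical path — its longest chain is 9 weeks, giving 3 of slack.
Now Caterer→RSVPs = 4+8 = 12 is longest, so the finish becomes 12 weeks.

12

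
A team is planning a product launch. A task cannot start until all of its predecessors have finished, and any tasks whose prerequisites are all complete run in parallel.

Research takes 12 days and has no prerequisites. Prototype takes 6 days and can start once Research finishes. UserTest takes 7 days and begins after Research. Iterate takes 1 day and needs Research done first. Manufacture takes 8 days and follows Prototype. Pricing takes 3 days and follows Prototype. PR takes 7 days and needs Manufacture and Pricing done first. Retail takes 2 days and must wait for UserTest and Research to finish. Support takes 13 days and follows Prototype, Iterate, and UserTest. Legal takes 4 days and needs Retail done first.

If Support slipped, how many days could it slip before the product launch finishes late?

The longest chain is Research→Prototype→Manufacture→PR = 12+6+8+7 = 33; overall finish 33 days.
Support finishes as early as 32 and must finish by 33.
So Support can slip 33 − 32 = 1 day.

1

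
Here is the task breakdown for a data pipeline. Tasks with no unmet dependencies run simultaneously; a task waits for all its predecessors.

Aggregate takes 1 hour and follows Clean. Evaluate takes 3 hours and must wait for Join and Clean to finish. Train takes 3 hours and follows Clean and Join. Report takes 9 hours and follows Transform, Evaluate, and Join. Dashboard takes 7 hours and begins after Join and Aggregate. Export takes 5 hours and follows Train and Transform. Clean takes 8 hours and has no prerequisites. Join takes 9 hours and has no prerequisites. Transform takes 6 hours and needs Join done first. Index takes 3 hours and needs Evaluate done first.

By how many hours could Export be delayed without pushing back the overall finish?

The longest chain is Join→Transform→Report = 9+6+9 = 24; overall finish 24 hours.
Export finishes as early as 20 and must finish by 24.
So Export can slip 24 − 20 = 4 hours.

4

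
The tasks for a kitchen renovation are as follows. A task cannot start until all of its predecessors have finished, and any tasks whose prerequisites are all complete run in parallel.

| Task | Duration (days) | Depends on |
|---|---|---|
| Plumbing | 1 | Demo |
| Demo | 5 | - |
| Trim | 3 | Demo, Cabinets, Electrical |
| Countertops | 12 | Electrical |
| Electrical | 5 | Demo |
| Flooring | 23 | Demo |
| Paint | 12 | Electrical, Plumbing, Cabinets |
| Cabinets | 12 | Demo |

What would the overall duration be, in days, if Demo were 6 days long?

As given, the longest chain is Demo→Cabinets→Paint = 5+12+12 = 29, so the finish is 29 days.
Since Demo is critical, the +1 change carries straight to that chain (now 30 days).
No other chain overtakes it, so the finish is 30 days.

30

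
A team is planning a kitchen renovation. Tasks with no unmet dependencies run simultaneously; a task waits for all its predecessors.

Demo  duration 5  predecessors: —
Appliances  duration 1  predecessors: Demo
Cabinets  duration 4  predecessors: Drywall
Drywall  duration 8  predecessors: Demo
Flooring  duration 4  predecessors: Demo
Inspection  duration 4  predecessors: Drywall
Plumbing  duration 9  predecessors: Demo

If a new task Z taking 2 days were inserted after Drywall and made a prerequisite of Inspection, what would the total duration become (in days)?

Originally the job takes 17 days.
With Z inserted, Inspection now waits for max(Drywall, Z).
New critical path: Demo→Drywall→Z→Inspection = 5+8+2+4 = 19 ⇒ 19 days.

19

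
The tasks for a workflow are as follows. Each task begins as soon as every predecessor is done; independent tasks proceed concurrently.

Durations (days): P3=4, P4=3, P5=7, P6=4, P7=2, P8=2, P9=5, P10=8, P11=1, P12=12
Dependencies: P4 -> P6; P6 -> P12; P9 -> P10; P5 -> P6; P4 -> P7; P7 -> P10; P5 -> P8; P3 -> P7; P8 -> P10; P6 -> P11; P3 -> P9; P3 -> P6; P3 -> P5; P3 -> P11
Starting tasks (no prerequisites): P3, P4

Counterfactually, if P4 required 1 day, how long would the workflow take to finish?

27

The binding path is P3→P5→P6→P12 = 4+7+4+12 = 27; finish at 27 days.
P4 has 8 days of float (longest path through it is 19).
That remains the longest chain; total 27 days.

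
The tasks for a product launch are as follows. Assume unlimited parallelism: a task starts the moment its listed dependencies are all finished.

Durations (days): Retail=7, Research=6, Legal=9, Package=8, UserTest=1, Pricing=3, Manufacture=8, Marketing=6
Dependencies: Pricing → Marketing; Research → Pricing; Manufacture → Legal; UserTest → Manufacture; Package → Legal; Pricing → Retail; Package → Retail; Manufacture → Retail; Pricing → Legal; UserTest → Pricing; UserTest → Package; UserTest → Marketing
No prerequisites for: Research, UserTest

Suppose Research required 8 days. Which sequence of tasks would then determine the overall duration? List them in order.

Actual critical path: Research→Pricing→Legal = 6+3+9 = 18 ⇒ 18 days.
Research lies on that path, so at 8 days the path becomes 20 days.
That remains the longest chain; total 20 days.

Research, Pricing, Legal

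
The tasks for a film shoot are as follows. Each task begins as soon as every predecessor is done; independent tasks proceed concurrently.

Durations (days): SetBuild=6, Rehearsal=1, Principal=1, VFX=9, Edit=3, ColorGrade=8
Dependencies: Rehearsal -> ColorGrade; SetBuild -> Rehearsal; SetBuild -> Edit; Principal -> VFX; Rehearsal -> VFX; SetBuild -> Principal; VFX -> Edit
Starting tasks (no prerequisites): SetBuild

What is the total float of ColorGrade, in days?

Critical path: SetBuild→Rehearsal→VFX→Edit = 6+1+9+3 = 19, so the finish is 19 days.
ColorGrade finishes as early as 15 and must finish by 19.
Slack of ColorGrade = 11 − 7 = 4 days.

4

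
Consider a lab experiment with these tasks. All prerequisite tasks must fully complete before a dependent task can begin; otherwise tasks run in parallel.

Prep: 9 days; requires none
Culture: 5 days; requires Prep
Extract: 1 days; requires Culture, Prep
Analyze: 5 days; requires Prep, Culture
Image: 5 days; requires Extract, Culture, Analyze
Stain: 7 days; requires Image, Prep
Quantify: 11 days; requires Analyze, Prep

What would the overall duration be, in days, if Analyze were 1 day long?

As given, the longest chain is Prep→Culture→Analyze→Image→Stain = 9+5+5+5+7 = 31, so the finish is 31 days.
Analyze is on the critical path; changing it to 1 makes that path 27 days.
The binding chain switches to Prep→Culture→Extract→Image→Stain = 9+5+1+5+7 = 27; finish 27 days.

27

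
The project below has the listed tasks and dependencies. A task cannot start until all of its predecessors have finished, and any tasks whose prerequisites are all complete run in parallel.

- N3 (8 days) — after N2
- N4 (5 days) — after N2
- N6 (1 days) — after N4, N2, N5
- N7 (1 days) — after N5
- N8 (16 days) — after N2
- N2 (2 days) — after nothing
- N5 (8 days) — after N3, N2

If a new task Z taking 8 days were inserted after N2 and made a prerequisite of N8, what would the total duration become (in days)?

26

Originally the project takes 19 days.
With Z inserted, N8 now waits for max(N2, Z).
New critical path: N2→Z→N8 = 2+8+16 = 26 ⇒ 26 days.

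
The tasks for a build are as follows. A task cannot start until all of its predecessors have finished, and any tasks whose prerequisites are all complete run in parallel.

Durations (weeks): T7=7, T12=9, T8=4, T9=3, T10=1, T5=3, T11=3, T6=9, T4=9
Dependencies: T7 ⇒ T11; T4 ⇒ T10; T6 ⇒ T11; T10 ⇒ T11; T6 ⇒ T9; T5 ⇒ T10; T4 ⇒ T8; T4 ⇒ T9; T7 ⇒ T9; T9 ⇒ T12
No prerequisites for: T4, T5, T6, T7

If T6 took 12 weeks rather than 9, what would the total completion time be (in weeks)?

24

Critical path before the change: T6→T9→T12 = 9+3+9 = 21 giving 21 weeks.
T6 lies on that path, so at 12 weeks the path becomes 24 weeks.
That remains the longest chain; total 24 weeks.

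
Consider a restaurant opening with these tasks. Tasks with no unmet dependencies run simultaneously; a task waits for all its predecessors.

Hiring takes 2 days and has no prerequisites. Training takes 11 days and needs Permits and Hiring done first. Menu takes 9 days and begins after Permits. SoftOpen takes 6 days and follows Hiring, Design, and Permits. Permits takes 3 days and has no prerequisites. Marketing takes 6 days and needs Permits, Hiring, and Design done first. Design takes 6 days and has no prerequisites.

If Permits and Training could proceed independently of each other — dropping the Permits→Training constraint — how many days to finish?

13

Original critical path: Permits→Training = 3+11 = 14 ⇒ 14 days.
Without Permits→Training, Training's earliest start moves from 3 to 2.
The longest chain is now Hiring→Training = 2+11 = 13, so the job takes 13 days.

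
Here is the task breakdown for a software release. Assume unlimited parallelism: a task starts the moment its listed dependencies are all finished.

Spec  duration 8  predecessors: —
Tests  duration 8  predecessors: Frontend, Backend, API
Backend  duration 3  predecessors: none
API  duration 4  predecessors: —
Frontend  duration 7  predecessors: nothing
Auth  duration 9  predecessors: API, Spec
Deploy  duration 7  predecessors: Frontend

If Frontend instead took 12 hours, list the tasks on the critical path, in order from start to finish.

Frontend, Tests

The binding path is Spec→Auth = 8+9 = 17; finish at 17 hours.
Frontend has 2 hours of float (longest path through it is 15).
The binding chain switches to Frontend→Tests = 12+8 = 20; finish 20 hours.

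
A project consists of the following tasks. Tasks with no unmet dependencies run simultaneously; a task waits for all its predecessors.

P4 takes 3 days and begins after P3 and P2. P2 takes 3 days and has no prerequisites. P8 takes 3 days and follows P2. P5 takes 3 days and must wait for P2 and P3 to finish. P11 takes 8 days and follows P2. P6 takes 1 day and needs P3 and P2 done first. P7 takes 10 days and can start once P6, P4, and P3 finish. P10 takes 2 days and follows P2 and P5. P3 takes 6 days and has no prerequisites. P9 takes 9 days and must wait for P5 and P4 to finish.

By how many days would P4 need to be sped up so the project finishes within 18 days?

Current finish: 19 days; target: 18.
P4 is on every critical path, so each day cut from P4 cuts the finish by one (this holds down to a finish of 18).
Need 19 − 18 = 1 day off P4 → P4 becomes 2 days, finish becomes 18.

1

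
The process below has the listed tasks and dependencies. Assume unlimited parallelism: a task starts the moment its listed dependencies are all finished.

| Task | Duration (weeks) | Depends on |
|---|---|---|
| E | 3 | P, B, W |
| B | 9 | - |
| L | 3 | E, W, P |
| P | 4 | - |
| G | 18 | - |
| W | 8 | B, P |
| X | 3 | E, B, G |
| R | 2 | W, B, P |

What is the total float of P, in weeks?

Critical path: B→W→E→L = 9+8+3+3 = 23, so the finish is 23 weeks.
The longest chain containing P totals 18 weeks.
Slack of P = 5 − 0 = 5 weeks.

5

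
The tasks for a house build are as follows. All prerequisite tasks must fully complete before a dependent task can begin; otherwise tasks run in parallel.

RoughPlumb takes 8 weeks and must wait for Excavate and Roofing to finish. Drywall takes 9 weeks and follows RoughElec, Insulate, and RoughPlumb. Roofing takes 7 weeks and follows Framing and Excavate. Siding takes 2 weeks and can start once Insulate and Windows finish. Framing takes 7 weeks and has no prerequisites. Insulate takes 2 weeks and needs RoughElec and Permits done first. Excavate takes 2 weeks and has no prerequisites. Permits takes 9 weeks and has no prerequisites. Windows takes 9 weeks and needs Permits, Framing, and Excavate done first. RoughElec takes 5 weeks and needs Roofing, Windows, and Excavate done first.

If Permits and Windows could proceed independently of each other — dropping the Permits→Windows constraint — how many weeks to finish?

With the dependency in place, Permits→Windows→RoughElec→Insulate→Drywall = 9+9+5+2+9 = 34 sets the finish at 34 weeks.
Without Permits→Windows, Windows's earliest start moves from 9 to 7.
The longest chain is now Framing→Windows→RoughElec→Insulate→Drywall = 7+9+5+2+9 = 32, so the schedule takes 32 weeks.

32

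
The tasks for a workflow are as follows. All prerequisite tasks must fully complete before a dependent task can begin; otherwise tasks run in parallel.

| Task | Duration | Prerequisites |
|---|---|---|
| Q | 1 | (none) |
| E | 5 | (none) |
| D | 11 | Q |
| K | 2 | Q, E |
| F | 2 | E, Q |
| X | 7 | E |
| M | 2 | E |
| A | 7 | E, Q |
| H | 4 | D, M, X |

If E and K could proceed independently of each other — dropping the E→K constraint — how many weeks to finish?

Original critical path: Q→D→H = 1+11+4 = 16 ⇒ 16 weeks.
Without E→K, K's earliest start moves from 5 to 1.
After: Q→D→H = 1+11+4 = 16 → 16 weeks.

16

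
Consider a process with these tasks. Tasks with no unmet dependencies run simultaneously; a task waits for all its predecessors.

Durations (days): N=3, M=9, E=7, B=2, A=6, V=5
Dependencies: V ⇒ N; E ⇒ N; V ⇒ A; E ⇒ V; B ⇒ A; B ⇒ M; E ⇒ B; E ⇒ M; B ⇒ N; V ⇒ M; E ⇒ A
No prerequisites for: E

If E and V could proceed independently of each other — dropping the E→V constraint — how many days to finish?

18

Original critical path: E→V→M = 7+5+9 = 21 ⇒ 21 days.
Without E→V, V's earliest start moves from 7 to 0.
New critical path: E→B→M = 7+2+9 = 18 ⇒ 18 days.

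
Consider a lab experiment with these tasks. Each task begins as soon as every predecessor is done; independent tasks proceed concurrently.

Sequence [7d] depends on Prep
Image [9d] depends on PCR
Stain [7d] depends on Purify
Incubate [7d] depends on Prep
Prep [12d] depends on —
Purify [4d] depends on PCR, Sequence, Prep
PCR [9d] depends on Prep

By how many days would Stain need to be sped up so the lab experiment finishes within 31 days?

1

Current finish: 32 days; target: 31.
Stain is on every critical path, so each day cut from Stain cuts the finish by one (this holds down to a finish of 30).
Need 32 − 31 = 1 day off Stain → Stain becomes 6 days, finish becomes 31.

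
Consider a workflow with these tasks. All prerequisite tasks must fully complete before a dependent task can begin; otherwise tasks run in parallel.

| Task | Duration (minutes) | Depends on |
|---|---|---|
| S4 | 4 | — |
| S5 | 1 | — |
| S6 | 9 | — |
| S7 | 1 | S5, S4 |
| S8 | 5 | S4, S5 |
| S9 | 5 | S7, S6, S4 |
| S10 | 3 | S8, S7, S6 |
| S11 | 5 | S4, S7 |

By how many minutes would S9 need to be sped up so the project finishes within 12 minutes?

Current finish: 14 minutes; target: 12.
S9 is on every critical path, so each minute cut from S9 cuts the finish by one (this holds down to a finish of 12).
Need 14 − 12 = 2 minutes off S9 → S9 becomes 3 minutes, finish becomes 12.

2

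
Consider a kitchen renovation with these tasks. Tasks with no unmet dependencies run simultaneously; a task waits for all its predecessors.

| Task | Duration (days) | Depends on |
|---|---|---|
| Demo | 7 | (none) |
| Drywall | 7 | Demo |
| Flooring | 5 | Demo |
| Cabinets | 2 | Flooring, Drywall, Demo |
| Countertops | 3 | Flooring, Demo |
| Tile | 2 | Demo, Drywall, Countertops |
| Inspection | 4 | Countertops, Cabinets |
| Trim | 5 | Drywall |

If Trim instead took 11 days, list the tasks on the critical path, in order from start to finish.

Critical path before the change: Demo→Drywall→Cabinets→Inspection = 7+7+2+4 = 20 giving 20 days.
Trim is off the critical path — its longest chain is 19 days, giving 1 of slack.
New critical path: Demo→Drywall→Trim = 7+7+11 = 25 ⇒ 25 days.

Demo, Drywall, Trim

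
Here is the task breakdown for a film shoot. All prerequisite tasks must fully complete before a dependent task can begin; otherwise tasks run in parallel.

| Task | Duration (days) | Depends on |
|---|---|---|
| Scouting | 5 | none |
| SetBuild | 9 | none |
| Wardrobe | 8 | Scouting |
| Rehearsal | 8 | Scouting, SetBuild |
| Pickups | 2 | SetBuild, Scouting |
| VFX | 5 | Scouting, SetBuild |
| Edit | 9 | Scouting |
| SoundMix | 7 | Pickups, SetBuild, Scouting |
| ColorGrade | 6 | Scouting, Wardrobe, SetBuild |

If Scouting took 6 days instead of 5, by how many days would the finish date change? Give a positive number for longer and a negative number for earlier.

1

As given, the longest chain is Scouting→Wardrobe→ColorGrade = 5+8+6 = 19, so the finish is 19 days.
Scouting is on the critical path; changing it to 6 makes that path 20 days.
The critical path is still Scouting→Wardrobe→ColorGrade; finish is now 20 days.
Change in finish: 20 − 19 = +1 days.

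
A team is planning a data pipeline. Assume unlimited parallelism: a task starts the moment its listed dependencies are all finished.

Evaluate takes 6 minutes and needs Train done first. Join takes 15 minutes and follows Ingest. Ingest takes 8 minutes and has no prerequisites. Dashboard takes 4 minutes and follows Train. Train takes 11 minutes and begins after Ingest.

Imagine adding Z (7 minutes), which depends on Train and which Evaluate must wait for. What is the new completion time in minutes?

32

Originally the job takes 25 minutes.
With Z inserted, Evaluate now waits for max(Train, Z).
New critical path: Ingest→Train→Z→Evaluate = 8+11+7+6 = 32 ⇒ 32 minutes.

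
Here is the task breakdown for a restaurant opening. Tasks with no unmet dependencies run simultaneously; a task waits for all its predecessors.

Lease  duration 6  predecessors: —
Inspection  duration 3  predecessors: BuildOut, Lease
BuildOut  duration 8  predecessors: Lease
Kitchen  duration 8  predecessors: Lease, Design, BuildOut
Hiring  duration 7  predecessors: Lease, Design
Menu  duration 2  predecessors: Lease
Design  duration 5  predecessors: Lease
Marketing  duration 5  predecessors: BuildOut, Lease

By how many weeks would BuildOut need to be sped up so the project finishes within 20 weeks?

Current finish: 22 weeks; target: 20.
BuildOut is on every critical path, so each week cut from BuildOut cuts the finish by one (this holds down to a finish of 19).
Need 22 − 20 = 2 weeks off BuildOut → BuildOut becomes 6 weeks, finish becomes 20.

2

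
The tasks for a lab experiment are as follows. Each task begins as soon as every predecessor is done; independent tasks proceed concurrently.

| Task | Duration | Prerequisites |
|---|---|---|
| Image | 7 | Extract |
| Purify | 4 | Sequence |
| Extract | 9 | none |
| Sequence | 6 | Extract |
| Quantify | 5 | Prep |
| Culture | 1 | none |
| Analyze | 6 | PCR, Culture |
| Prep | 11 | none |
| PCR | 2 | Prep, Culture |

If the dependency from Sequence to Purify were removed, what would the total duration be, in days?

19

With the dependency in place, Prep→PCR→Analyze = 11+2+6 = 19 sets the finish at 19 days.
Without Sequence→Purify, Purify's earliest start moves from 15 to 0.
After: Prep→PCR→Analyze = 11+2+6 = 19 → 19 days.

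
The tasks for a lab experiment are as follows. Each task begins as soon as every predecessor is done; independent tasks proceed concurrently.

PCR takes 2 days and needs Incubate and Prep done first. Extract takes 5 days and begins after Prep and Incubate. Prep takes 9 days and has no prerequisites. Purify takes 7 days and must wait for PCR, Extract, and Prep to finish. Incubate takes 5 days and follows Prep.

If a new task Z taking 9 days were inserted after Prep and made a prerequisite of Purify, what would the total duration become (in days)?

26

Originally the project takes 26 days.
With Z inserted, Purify now waits for max(PCR, Extract, Prep, Z).
New critical path: Prep→Incubate→Extract→Purify = 9+5+5+7 = 26 ⇒ 26 days.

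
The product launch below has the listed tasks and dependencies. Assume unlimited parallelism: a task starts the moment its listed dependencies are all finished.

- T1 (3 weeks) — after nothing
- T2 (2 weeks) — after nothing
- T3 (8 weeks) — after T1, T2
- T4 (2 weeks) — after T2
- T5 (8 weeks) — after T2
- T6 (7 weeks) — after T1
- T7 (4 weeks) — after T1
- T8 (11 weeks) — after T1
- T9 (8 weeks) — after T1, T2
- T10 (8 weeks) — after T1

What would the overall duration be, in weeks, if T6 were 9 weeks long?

14

Critical path before the change: T1→T8 = 3+11 = 14 giving 14 weeks.
T6 is off the critical path — its longest chain is 10 weeks, giving 4 of slack.
The critical path is still T1→T8; finish is now 14 weeks.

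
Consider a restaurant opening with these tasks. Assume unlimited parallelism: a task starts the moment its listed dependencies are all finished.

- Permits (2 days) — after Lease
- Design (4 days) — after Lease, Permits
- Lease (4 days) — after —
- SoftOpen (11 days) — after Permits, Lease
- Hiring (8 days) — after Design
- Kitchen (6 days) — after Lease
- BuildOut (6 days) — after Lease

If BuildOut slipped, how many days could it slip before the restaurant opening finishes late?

Critical path: Lease→Permits→Design→Hiring = 4+2+4+8 = 18, so the finish is 18 days.
BuildOut finishes as early as 10 and must finish by 18.
Float = 18 − 10 = 8.

8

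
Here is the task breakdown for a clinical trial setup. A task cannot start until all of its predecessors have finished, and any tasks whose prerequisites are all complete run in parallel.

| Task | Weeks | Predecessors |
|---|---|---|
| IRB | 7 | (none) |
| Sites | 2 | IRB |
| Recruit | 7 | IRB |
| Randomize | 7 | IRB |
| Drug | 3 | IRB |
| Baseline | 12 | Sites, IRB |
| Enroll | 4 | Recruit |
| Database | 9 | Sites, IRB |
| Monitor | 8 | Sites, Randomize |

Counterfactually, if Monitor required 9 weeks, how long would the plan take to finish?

The binding path is IRB→Randomize→Monitor = 7+7+8 = 22; finish at 22 weeks.
Monitor is on the critical path; changing it to 9 makes that path 23 weeks.
That remains the longest chain; total 23 weeks.

23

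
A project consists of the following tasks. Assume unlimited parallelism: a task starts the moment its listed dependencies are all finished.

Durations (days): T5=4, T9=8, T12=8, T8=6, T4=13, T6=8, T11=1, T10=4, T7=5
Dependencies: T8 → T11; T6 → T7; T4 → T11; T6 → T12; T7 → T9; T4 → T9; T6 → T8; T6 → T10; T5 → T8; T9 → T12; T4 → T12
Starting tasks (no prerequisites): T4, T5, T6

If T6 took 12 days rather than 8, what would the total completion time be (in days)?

33

Baseline: T6→T7→T9→T12 = 8+5+8+8 = 29 → 29 days.
T6 is on the critical path; changing it to 12 makes that path 33 days.
That remains the longest chain; total 33 days.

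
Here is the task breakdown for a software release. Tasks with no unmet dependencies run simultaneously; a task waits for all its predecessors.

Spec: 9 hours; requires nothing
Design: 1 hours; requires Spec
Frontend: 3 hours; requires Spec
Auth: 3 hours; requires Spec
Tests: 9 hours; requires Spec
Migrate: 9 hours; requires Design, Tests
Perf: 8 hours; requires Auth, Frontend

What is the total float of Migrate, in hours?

0

The longest chain is Spec→Tests→Migrate = 9+9+9 = 27; overall finish 27 hours.
Longest path through Migrate: 27 hours (earliest finish 27, latest finish 27).
Slack of Migrate = 18 − 18 = 0 hours.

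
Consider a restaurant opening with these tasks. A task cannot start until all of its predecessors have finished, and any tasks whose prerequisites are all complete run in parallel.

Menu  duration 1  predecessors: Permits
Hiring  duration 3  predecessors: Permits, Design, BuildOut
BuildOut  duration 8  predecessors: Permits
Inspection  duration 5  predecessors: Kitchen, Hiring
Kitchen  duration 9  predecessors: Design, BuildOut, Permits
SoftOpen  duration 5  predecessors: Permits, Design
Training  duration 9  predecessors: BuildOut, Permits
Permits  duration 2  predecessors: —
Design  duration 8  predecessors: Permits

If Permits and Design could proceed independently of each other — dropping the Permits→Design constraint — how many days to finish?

24

Before: longest chain Permits→Design→Kitchen→Inspection = 2+8+9+5 = 24, finish 24.
Without Permits→Design, Design's earliest start moves from 2 to 0.
After: Permits→BuildOut→Kitchen→Inspection = 2+8+9+5 = 24 → 24 days.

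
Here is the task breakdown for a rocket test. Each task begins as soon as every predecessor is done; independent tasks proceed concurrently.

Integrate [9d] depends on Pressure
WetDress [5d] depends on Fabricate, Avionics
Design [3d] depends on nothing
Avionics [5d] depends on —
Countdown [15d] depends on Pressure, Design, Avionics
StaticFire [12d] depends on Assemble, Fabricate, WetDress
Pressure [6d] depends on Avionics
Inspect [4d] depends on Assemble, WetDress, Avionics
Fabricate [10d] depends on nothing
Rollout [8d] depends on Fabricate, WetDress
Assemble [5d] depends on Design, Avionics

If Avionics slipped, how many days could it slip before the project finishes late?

Fabricate→WetDress→StaticFire = 10+5+12 = 27 sets the makespan at 27 days.
Longest path through Avionics: 26 days (earliest finish 5, latest finish 6).
So Avionics can slip 6 − 5 = 1 day.

1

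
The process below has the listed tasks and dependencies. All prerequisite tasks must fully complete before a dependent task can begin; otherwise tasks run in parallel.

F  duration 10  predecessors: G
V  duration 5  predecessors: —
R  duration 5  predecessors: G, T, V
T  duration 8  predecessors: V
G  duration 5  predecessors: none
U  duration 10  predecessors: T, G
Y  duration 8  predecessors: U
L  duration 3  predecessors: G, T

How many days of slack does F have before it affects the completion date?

16

The longest chain is V→T→U→Y = 5+8+10+8 = 31; overall finish 31 days.
F finishes as early as 15 and must finish by 31.
Float = 31 − 15 = 16.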